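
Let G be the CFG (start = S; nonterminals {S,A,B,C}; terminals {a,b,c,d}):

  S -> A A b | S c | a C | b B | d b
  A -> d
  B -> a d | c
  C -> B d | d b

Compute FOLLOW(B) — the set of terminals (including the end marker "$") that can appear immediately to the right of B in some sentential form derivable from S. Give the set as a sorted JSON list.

FIRST iteration:
[1]
  A via A→d: +{d}
  B via B→a d: +{a}
  B via B→c: +{c}
  C via C→B d: +{a,c}
  C via C→d b: +{d}
  S via S→A A b: +{d}
  S via S→a C: +{a}
  S via S→b B: +{b}
  FIRST[S]={a,b,d}  FIRST[A]={d}  FIRST[B]={a,c}  FIRST[C]={a,c,d}
[2] (no change)
  FIRST[S]={a,b,d}  FIRST[A]={d}  FIRST[B]={a,c}  FIRST[C]={a,c,d}

Compute FOLLOW by fixpoint:
seed FOLLOW(S) with $
iter 1:
  C→B d: FOLLOW(B) ⊇ FIRST(d) = {d}; new: +{d}
  S→A A b: FOLLOW(A) ⊇ FIRST(A) = {d}; new: +{d}
  S→A A b: FOLLOW(A) ⊇ FIRST(b) = {b}; new: +{b}
  S→S c: FOLLOW(S) ⊇ FIRST(c) = {c}; new: +{c}
  S→a C: FOLLOW(C) ⊇ FOLLOW(S) ⊇ {$,c}; new: +{$,c}
  S→b B: FOLLOW(B) ⊇ FOLLOW(S) ⊇ {$,c}; new: +{$,c}
  FOLLOW[S]={$,c}  FOLLOW[A]={b,d}  FOLLOW[B]={$,c,d}  FOLLOW[C]={$,c}
iter 2: — fixpoint
  FOLLOW[S]={$,c}  FOLLOW[A]={b,d}  FOLLOW[B]={$,c,d}  FOLLOW[C]={$,c}

FOLLOW(B) = ["$", "c", "d"]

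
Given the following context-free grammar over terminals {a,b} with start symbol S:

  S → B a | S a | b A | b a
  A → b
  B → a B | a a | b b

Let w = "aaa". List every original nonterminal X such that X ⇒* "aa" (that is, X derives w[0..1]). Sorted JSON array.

Convert to CNF:
  S -> B T0 | S T0 | T1 A | T1 T0
  A -> b
  B -> T0 B | T0 T0 | T1 T1
  T0 -> a
  T1 -> b

Fill CYK table bottom-up (cells [i..j] with 0 ≤ i ≤ j ≤ 1 only):
  T[0,0] 'a' = {T0}  orig:{}
  T[1,1] 'a' = {T0}  orig:{}
  T[0,1] 'aa' = {B}

Original NTs in T[0,1] deriving "aa": ["B"]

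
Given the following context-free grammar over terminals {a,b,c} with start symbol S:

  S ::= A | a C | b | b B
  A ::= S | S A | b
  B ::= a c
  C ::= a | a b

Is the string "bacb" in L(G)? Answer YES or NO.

CNF form of G:
  S -> S A | T0 C | T1 B | b
  A -> S A | T0 C | T1 B | b
  B -> T0 T2
  C -> T0 T1 | a
  T0 -> a
  T1 -> b
  T2 -> c

Fill CYK table bottom-up:
  cell(0,0) b: {A,S,T1}  orig:{A,S}
  cell(1,1) a: {C,T0}  orig:{C}
  cell(2,2) c: {T2}  orig:{}
  cell(3,3) b: {A,S,T1}  orig:{A,S}
  cell(0,1) ba: ∅
  cell(1,2) ac: {B}
  cell(2,3) cb: ∅
  cell(0,2) bac: {A,S}
  cell(1,3) acb: ∅
  cell(0,3) bacb: {A,S}

S ∈ T[0,3] ⇒ YES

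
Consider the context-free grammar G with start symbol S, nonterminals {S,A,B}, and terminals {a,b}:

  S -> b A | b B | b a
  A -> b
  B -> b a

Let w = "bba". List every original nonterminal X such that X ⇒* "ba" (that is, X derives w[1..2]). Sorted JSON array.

Convert to CNF:
  S -> T0 A | T0 B | T0 T1
  A -> b
  B -> T0 T1
  T0 -> b
  T1 -> a

Fill CYK table bottom-up — only the sub-triangle for w[1..2]:
  T[1,1] 'b' = {A,T0}  orig:{A}
  T[2,2] 'a' = {T1}  orig:{}
  T[1,2] 'ba' = {B,S}

Original NTs in T[1,2] deriving "ba": ["B", "S"]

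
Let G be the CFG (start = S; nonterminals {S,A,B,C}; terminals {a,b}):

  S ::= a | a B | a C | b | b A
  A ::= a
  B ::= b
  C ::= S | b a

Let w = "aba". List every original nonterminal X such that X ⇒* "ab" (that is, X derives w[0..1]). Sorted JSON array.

Convert to CNF:
  S -> T0 B | T0 C | T1 A | a | b
  A -> a
  B -> b
  C -> T0 B | T0 C | T1 A | T1 T0 | a | b
  T0 -> a
  T1 -> b

CYK fill, restricted to cells inside w[0..1]:
  cell(0,0) a: {A,C,S,T0}  orig:{A,C,S}
  cell(1,1) b: {B,C,S,T1}  orig:{B,C,S}
  cell(0,1) ab: {C,S}

Original NTs in T[0,1] deriving "ab": ["C", "S"]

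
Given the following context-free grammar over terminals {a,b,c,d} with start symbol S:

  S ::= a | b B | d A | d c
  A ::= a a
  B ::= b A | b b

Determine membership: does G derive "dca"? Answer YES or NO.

Convert to CNF:
  S -> T1 B | T2 A | T2 T3 | a
  A -> T0 T0
  B -> T1 A | T1 T1
  T0 -> a
  T1 -> b
  T2 -> d
  T3 -> c

CYK fill:
  T[0,0] 'd' = {T2}  orig:{}
  T[1,1] 'c' = {T3}  orig:{}
  T[2,2] 'a' = {S,T0}  orig:{S}
  T[0,1] 'dc' = {S}
  T[1,2] 'ca' = ∅
  T[0,2] 'dca' = ∅

S ∉ T[0,2] ⇒ NO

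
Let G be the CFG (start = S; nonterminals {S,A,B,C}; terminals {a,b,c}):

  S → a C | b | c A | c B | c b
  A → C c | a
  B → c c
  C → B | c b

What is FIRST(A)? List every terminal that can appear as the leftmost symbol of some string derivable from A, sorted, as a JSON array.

Compute FIRST by fixpoint:
[1]
  A via A→a: +{a}
  B via B→c c: +{c}
  C via C→B: +{c}
  S via S→a C: +{a}
  S via S→b: +{b}
  S via S→c A: +{c}
  FIRST[S]={a,b,c}  FIRST[A]={a}  FIRST[B]={c}  FIRST[C]={c}
[2]
  A via A→C c: +{c}
  FIRST[S]={a,b,c}  FIRST[A]={a,c}  FIRST[B]={c}  FIRST[C]={c}
[3] (no change)
  FIRST[S]={a,b,c}  FIRST[A]={a,c}  FIRST[B]={c}  FIRST[C]={c}

FIRST(A) = ["a", "c"]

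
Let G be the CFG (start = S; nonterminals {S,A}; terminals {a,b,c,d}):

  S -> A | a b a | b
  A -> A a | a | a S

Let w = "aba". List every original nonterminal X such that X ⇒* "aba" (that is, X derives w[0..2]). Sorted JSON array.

Convert to CNF:
  S -> A T0 | T0 S | T0 X2 | a | b
  A -> A T0 | T0 S | a
  T0 -> a
  T1 -> b
  X2 -> T1 T0

CYK table (by increasing span) — only the sub-triangle for w[0..2]:
  T[0,0] 'a' = {A,S,T0}  orig:{A,S}
  T[1,1] 'b' = {S,T1}  orig:{S}
  T[2,2] 'a' = {A,S,T0}  orig:{A,S}
  T[0,1] 'ab' = {A,S}
  T[1,2] 'ba' = {X2}  orig:{}
  T[0,2] 'aba' = {A,S}

Original NTs in T[0,2] deriving "aba": ["A", "S"]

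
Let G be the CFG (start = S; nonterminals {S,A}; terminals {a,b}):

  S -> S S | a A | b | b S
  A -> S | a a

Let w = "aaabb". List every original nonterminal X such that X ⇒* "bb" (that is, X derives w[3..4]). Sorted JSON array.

Convert to CNF:
  S -> S S | T0 A | T1 S | b
  A -> S S | T0 A | T0 T0 | T1 S | b
  T0 -> a
  T1 -> b

Fill CYK table bottom-up — only the sub-triangle for w[3..4]:
  [3..3]={A,S,T1}  "b"  orig:{A,S}
  [4..4]={A,S,T1}  "b"  orig:{A,S}
  [3..4]={A,S}  "bb"

Original NTs in T[3,4] deriving "bb": ["A", "S"]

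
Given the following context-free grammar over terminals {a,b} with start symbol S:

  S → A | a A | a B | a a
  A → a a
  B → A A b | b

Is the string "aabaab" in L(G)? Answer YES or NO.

Convert to CNF:
  S -> T0 A | T0 B | T0 T0
  A -> T0 T0
  B -> A X2 | b
  T0 -> a
  T1 -> b
  X2 -> A T1

Fill CYK table bottom-up:
  T[0,0] 'a' = {T0}  orig:{}
  T[1,1] 'a' = {T0}  orig:{}
  T[2,2] 'b' = {B,T1}  orig:{B}
  T[3,3] 'a' = {T0}  orig:{}
  T[4,4] 'a' = {T0}  orig:{}
  T[5,5] 'b' = {B,T1}  orig:{B}
  T[0,1] 'aa' = {A,S}
  T[1,2] 'ab' = {S}
  T[2,3] 'ba' = ∅
  T[3,4] 'aa' = {A,S}
  T[4,5] 'ab' = {S}
  T[0,2] 'aab' = {X2}  orig:{}
  T[1,3] 'aba' = ∅
  T[2,4] 'baa' = ∅
  T[3,5] 'aab' = {X2}  orig:{}
  T[0,3] 'aaba' = ∅
  T[1,4] 'abaa' = ∅
  T[2,5] 'baab' = ∅
  T[0,4] 'aabaa' = ∅
  T[1,5] 'abaab' = ∅
  T[0,5] 'aabaab' = ∅

S ∉ T[0,5] ⇒ NO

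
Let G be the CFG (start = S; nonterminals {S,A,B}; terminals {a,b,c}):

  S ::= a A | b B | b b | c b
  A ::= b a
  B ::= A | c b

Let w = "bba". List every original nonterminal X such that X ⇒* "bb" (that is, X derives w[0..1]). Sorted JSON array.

CNF form of G:
  S -> T0 B | T0 T0 | T1 A | T2 T0
  A -> T0 T1
  B -> T0 T1 | T2 T0
  T0 -> b
  T1 -> a
  T2 -> c

CYK fill, restricted to cells inside w[0..1]:
  T[0,0] 'b' = {T0}  orig:{}
  T[1,1] 'b' = {T0}  orig:{}
  T[0,1] 'bb' = {S}

Original NTs in T[0,1] deriving "bb": ["S"]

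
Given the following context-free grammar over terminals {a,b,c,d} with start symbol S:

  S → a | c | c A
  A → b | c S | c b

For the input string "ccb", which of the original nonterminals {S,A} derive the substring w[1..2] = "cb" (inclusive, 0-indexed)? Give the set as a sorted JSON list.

CNF form of G:
  S -> T0 A | a | c
  A -> T0 S | T0 T1 | b
  T0 -> c
  T1 -> b

CYK table (by increasing span) (cells [i..j] with 1 ≤ i ≤ j ≤ 2 only):
  cell(1,1) c: {S,T0}  orig:{S}
  cell(2,2) b: {A,T1}  orig:{A}
  cell(1,2) cb: {A,S}

Original NTs in T[1,2] deriving "cb": ["A", "S"]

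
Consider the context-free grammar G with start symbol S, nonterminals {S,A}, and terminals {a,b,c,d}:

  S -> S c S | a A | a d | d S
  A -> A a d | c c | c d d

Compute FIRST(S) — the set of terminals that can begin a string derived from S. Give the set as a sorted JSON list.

FIRST iteration:
iter 1:
  A via A→c c: +{c}
  S via S→a A: +{a}
  S via S→d S: +{d}
  FIRST(S)={a,d}  FIRST(A)={c}
iter 2: — fixpoint
  FIRST(S)={a,d}  FIRST(A)={c}

FIRST(S) = ["a", "d"]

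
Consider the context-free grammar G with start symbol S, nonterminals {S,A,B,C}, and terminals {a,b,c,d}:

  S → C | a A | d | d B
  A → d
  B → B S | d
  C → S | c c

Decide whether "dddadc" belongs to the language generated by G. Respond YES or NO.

Convert to CNF:
  S -> T0 A | T1 T1 | T2 B | d
  A -> d
  B -> B S | d
  C -> T0 A | T1 T1 | T2 B | d
  T0 -> a
  T1 -> c
  T2 -> d

CYK table (by increasing span):
  T[0,0] 'd' = {A,B,C,S,T2}  orig:{A,B,C,S}
  T[1,1] 'd' = {A,B,C,S,T2}  orig:{A,B,C,S}
  T[2,2] 'd' = {A,B,C,S,T2}  orig:{A,B,C,S}
  T[3,3] 'a' = {T0}  orig:{}
  T[4,4] 'd' = {A,B,C,S,T2}  orig:{A,B,C,S}
  T[5,5] 'c' = {T1}  orig:{}
  T[0,1] 'dd' = {B,C,S}
  T[1,2] 'dd' = {B,C,S}
  T[2,3] 'da' = ∅
  T[3,4] 'ad' = {C,S}
  T[4,5] 'dc' = ∅
  T[0,2] 'ddd' = {B,C,S}
  T[1,3] 'dda' = ∅
  T[2,4] 'dad' = {B}
  T[3,5] 'adc' = ∅
  T[0,3] 'ddda' = ∅
  T[1,4] 'ddad' = {B,C,S}
  T[2,5] 'dadc' = ∅
  T[0,4] 'dddad' = {B,C,S}
  T[1,5] 'ddadc' = ∅
  T[0,5] 'dddadc' = ∅

S ∉ T[0,5] ⇒ NO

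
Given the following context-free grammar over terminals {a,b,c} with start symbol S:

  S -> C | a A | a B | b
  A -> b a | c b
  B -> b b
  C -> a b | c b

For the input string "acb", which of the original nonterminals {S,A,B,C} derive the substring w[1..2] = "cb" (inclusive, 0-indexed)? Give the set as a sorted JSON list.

CNF form of G:
  S -> T1 A | T1 B | T1 T0 | T2 T0 | b
  A -> T0 T1 | T2 T0
  B -> T0 T0
  C -> T1 T0 | T2 T0
  T0 -> b
  T1 -> a
  T2 -> c

Fill CYK table bottom-up — only the sub-triangle for w[1..2]:
  [1..1]={T2}  "c"  orig:{}
  [2..2]={S,T0}  "b"  orig:{S}
  [1..2]={A,C,S}  "cb"

Original NTs in T[1,2] deriving "cb": ["A", "C", "S"]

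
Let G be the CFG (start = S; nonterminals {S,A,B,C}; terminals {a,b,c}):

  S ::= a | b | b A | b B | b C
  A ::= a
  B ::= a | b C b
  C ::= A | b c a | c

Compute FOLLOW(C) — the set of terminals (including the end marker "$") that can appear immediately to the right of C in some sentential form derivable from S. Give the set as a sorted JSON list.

FIRST sets, iterate to fixpoint:
pass 1:
  A via A→a: +{a}
  B via B→a: +{a}
  B via B→b C b: +{b}
  C via C→A: +{a}
  C via C→b c a: +{b}
  C via C→c: +{c}
  S via S→a: +{a}
  S via S→b: +{b}
  FIRST[S]={a,b}  FIRST[A]={a}  FIRST[B]={a,b}  FIRST[C]={a,b,c}
pass 2: (no change)
  FIRST[S]={a,b}  FIRST[A]={a}  FIRST[B]={a,b}  FIRST[C]={a,b,c}

FOLLOW iteration:
seed FOLLOW(S) with $
pass 1:
  B→b C b: FOLLOW(C) ⊇ FIRST(b) = {b}; new: +{b}
  C→A: FOLLOW(A) ⊇ FOLLOW(C) ⊇ {b}; new: +{b}
  S→b A: FOLLOW(A) ⊇ FOLLOW(S) ⊇ {$}; new: +{$}
  S→b B: FOLLOW(B) ⊇ FOLLOW(S) ⊇ {$}; new: +{$}
  S→b C: FOLLOW(C) ⊇ FOLLOW(S) ⊇ {$}; new: +{$}
  FOLLOW(S)={$}  FOLLOW(A)={$,b}  FOLLOW(B)={$}  FOLLOW(C)={$,b}
pass 2: (stable)
  FOLLOW(S)={$}  FOLLOW(A)={$,b}  FOLLOW(B)={$}  FOLLOW(C)={$,b}

FOLLOW(C) = ["$", "b"]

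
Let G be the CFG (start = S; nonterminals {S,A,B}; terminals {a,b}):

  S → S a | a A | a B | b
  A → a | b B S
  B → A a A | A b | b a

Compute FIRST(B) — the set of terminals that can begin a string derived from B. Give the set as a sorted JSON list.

Compute FIRST by fixpoint:
round 1:
  A via A→a: +{a}
  A via A→b B S: +{b}
  B via B→A a A: +{a,b}
  S via S→a A: +{a}
  S via S→b: +{b}
  FIRST[S]={a,b}  FIRST[A]={a,b}  FIRST[B]={a,b}
round 2: (no change)
  FIRST[S]={a,b}  FIRST[A]={a,b}  FIRST[B]={a,b}

FIRST(B) = ["a", "b"]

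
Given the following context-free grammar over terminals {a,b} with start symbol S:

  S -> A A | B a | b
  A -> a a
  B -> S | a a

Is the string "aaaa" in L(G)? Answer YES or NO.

CNF form of G:
  S -> A A | B T0 | b
  A -> T0 T0
  B -> A A | B T0 | T0 T0 | b
  T0 -> a

Fill CYK table bottom-up:
  cell(0,0) a: {T0}  orig:{}
  cell(1,1) a: {T0}  orig:{}
  cell(2,2) a: {T0}  orig:{}
  cell(3,3) a: {T0}  orig:{}
  cell(0,1) aa: {A,B}
  cell(1,2) aa: {A,B}
  cell(2,3) aa: {A,B}
  cell(0,2) aaa: {B,S}
  cell(1,3) aaa: {B,S}
  cell(0,3) aaaa: {B,S}

S ∈ T[0,3] ⇒ YES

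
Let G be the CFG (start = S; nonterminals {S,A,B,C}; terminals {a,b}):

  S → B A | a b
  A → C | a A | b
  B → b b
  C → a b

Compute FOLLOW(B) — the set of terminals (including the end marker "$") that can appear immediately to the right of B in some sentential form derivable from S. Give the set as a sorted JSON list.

Compute FIRST by fixpoint:
pass 1:
  A via A→a A: +{a}
  A via A→b: +{b}
  B via B→b b: +{b}
  C via C→a b: +{a}
  S via S→B A: +{b}
  S via S→a b: +{a}
  FIRST(S)={a,b}  FIRST(A)={a,b}  FIRST(B)={b}  FIRST(C)={a}
pass 2: — fixpoint
  FIRST(S)={a,b}  FIRST(A)={a,b}  FIRST(B)={b}  FIRST(C)={a}

Compute FOLLOW by fixpoint:
FOLLOW(S) := {$}
pass 1:
  S→B A: FOLLOW(B) ⊇ FIRST(A) = {a,b}; new: +{a,b}
  S→B A: FOLLOW(A) ⊇ FOLLOW(S) ⊇ {$}; new: +{$}
  S: {$}  A: {$}  B: {a,b}  C: {}
pass 2:
  A→C: FOLLOW(C) ⊇ FOLLOW(A) ⊇ {$}; new: +{$}
  S: {$}  A: {$}  B: {a,b}  C: {$}
pass 3: (no change)
  S: {$}  A: {$}  B: {a,b}  C: {$}

FOLLOW(B) = ["a", "b"]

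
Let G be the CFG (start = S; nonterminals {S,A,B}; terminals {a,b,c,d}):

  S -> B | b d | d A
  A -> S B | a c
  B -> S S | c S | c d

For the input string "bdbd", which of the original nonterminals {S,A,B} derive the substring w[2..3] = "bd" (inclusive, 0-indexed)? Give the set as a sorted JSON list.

Convert to CNF:
  S -> S S | T1 S | T1 T2 | T2 A | T3 T2
  A -> S B | T0 T1
  B -> S S | T1 S | T1 T2
  T0 -> a
  T1 -> c
  T2 -> d
  T3 -> b

CYK fill — only the sub-triangle for w[2..3]:
  T[2,2] 'b' = {T3}  orig:{}
  T[3,3] 'd' = {T2}  orig:{}
  T[2,3] 'bd' = {S}

Original NTs in T[2,3] deriving "bd": ["S"]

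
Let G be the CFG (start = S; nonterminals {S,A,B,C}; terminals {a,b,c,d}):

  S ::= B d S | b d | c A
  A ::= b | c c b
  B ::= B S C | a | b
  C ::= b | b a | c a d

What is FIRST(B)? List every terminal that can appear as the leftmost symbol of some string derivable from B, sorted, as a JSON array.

FIRST iteration:
iter 1:
  A via A→b: +{b}
  A via A→c c b: +{c}
  B via B→a: +{a}
  B via B→b: +{b}
  C via C→b: +{b}
  C via C→c a d: +{c}
  S via S→B d S: +{a,b}
  S via S→c A: +{c}
  FIRST(S)={a,b,c}  FIRST(A)={b,c}  FIRST(B)={a,b}  FIRST(C)={b,c}
iter 2: — fixpoint
  FIRST(S)={a,b,c}  FIRST(A)={b,c}  FIRST(B)={a,b}  FIRST(C)={b,c}

FIRST(B) = ["a", "b"]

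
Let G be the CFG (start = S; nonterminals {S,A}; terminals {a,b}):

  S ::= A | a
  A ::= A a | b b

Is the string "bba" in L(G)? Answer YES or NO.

Convert to CNF:
  S -> A T0 | T1 T1 | a
  A -> A T0 | T1 T1
  T0 -> a
  T1 -> b

CYK fill:
  T[0,0] 'b' = {T1}  orig:{}
  T[1,1] 'b' = {T1}  orig:{}
  T[2,2] 'a' = {S,T0}  orig:{S}
  T[0,1] 'bb' = {A,S}
  T[1,2] 'ba' = ∅
  T[0,2] 'bba' = {A,S}

S ∈ T[0,2] ⇒ YES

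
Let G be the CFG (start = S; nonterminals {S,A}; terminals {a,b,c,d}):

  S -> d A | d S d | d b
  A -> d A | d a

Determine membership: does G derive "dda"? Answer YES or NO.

Convert to CNF:
  S -> T0 A | T0 T2 | T0 X3
  A -> T0 A | T0 T1
  T0 -> d
  T1 -> a
  T2 -> b
  X3 -> S T0

CYK table (by increasing span):
  cell(0,0) d: {T0}  orig:{}
  cell(1,1) d: {T0}  orig:{}
  cell(2,2) a: {T1}  orig:{}
  cell(0,1) dd: ∅
  cell(1,2) da: {A}
  cell(0,2) dda: {A,S}

S ∈ T[0,2] ⇒ YES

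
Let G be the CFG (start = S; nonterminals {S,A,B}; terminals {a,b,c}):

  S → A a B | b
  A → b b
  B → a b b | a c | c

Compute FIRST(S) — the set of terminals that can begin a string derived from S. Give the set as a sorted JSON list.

FIRST sets, iterate to fixpoint:
[1]
  A via A→b b: +{b}
  B via B→a b b: +{a}
  B via B→c: +{c}
  S via S→A a B: +{b}
  FIRST[S]={b}  FIRST[A]={b}  FIRST[B]={a,c}
[2] (no change)
  FIRST[S]={b}  FIRST[A]={b}  FIRST[B]={a,c}

FIRST(S) = ["b"]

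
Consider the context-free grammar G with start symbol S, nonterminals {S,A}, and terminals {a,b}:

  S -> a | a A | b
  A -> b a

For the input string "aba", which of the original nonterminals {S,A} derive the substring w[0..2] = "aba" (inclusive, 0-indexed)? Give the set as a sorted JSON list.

Convert to CNF:
  S -> T1 A | a | b
  A -> T0 T1
  T0 -> b
  T1 -> a

Fill CYK table bottom-up — only the sub-triangle for w[0..2]:
  T[0,0] 'a' = {S,T1}  orig:{S}
  T[1,1] 'b' = {S,T0}  orig:{S}
  T[2,2] 'a' = {S,T1}  orig:{S}
  T[0,1] 'ab' = ∅
  T[1,2] 'ba' = {A}
  T[0,2] 'aba' = {S}

Original NTs in T[0,2] deriving "aba": ["S"]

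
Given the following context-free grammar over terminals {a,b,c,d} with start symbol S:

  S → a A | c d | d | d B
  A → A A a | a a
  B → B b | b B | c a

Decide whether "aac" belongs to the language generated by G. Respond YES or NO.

Convert to CNF:
  S -> T0 A | T2 T3 | T3 B | d
  A -> A X4 | T0 T0
  B -> B T1 | T1 B | T2 T0
  T0 -> a
  T1 -> b
  T2 -> c
  T3 -> d
  X4 -> A T0

Fill CYK table bottom-up:
  T[0,0] 'a' = {T0}  orig:{}
  T[1,1] 'a' = {T0}  orig:{}
  T[2,2] 'c' = {T2}  orig:{}
  T[0,1] 'aa' = {A}
  T[1,2] 'ac' = ∅
  T[0,2] 'aac' = ∅

S ∉ T[0,2] ⇒ NO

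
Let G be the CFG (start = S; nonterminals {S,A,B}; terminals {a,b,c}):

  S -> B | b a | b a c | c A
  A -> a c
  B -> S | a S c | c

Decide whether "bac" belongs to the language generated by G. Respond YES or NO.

CNF form of G:
  S -> T0 X5 | T1 A | T2 T0 | T2 X6 | c
  A -> T0 T1
  B -> T0 X3 | T1 A | T2 T0 | T2 X4 | c
  T0 -> a
  T1 -> c
  T2 -> b
  X3 -> S T1
  X4 -> T0 T1
  X5 -> S T1
  X6 -> T0 T1

Fill CYK table bottom-up:
  T[0,0] 'b' = {T2}  orig:{}
  T[1,1] 'a' = {T0}  orig:{}
  T[2,2] 'c' = {B,S,T1}  orig:{B,S}
  T[0,1] 'ba' = {B,S}
  T[1,2] 'ac' = {A,X4,X6}  orig:{A}
  T[0,2] 'bac' = {B,S,X3,X5}  orig:{B,S}

S ∈ T[0,2] ⇒ YES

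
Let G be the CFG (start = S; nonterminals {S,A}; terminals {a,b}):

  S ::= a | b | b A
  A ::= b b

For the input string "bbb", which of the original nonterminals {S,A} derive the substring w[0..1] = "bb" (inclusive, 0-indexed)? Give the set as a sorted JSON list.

Convert to CNF:
  S -> T0 A | a | b
  A -> T0 T0
  T0 -> b

CYK table (by increasing span) (cells [i..j] with 0 ≤ i ≤ j ≤ 1 only):
  T[0,0] 'b' = {S,T0}  orig:{S}
  T[1,1] 'b' = {S,T0}  orig:{S}
  T[0,1] 'bb' = {A}

Original NTs in T[0,1] deriving "bb": ["A"]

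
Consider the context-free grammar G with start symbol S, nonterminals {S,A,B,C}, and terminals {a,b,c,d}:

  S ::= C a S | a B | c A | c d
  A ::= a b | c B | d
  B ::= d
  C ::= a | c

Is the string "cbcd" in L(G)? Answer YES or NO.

Convert to CNF:
  S -> C X4 | T0 B | T2 A | T2 T3
  A -> T0 T1 | T2 B | d
  B -> d
  C -> a | c
  T0 -> a
  T1 -> b
  T2 -> c
  T3 -> d
  X4 -> T0 S

CYK fill:
  cell(0,0) c: {C,T2}  orig:{C}
  cell(1,1) b: {T1}  orig:{}
  cell(2,2) c: {C,T2}  orig:{C}
  cell(3,3) d: {A,B,T3}  orig:{A,B}
  cell(0,1) cb: ∅
  cell(1,2) bc: ∅
  cell(2,3) cd: {A,S}
  cell(0,2) cbc: ∅
  cell(1,3) bcd: ∅
  cell(0,3) cbcd: ∅

S ∉ T[0,3] ⇒ NO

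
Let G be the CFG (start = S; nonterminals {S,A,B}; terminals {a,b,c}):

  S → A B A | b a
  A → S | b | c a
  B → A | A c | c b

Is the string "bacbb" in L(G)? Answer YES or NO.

CNF form of G:
  S -> A X5 | T0 T1
  A -> A X3 | T0 T1 | T2 T1 | b
  B -> A T2 | A X4 | T0 T1 | T2 T0 | T2 T1 | b
  T0 -> b
  T1 -> a
  T2 -> c
  X3 -> B A
  X4 -> B A
  X5 -> B A

CYK fill:
  cell(0,0) b: {A,B,T0}  orig:{A,B}
  cell(1,1) a: {T1}  orig:{}
  cell(2,2) c: {T2}  orig:{}
  cell(3,3) b: {A,B,T0}  orig:{A,B}
  cell(4,4) b: {A,B,T0}  orig:{A,B}
  cell(0,1) ba: {A,B,S}
  cell(1,2) ac: ∅
  cell(2,3) cb: {B}
  cell(3,4) bb: {X3,X4,X5}  orig:{}
  cell(0,2) bac: {B}
  cell(1,3) acb: ∅
  cell(2,4) cbb: {X3,X4,X5}  orig:{}
  cell(0,3) bacb: {X3,X4,X5}  orig:{}
  cell(1,4) acbb: ∅
  cell(0,4) bacbb: {A,B,S}

S ∈ T[0,4] ⇒ YES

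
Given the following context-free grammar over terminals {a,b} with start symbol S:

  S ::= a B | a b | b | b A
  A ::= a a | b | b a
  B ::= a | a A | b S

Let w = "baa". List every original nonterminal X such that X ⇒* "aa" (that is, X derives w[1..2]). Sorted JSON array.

Convert to CNF:
  S -> T0 B | T0 T1 | T1 A | b
  A -> T0 T0 | T1 T0 | b
  B -> T0 A | T1 S | a
  T0 -> a
  T1 -> b

Fill CYK table bottom-up — only the sub-triangle for w[1..2]:
  cell(1,1) a: {B,T0}  orig:{B}
  cell(2,2) a: {B,T0}  orig:{B}
  cell(1,2) aa: {A,S}

Original NTs in T[1,2] deriving "aa": ["A", "S"]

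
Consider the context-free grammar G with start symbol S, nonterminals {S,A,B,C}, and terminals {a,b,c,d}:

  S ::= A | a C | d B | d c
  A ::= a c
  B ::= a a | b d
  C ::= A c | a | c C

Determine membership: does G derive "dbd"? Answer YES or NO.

CNF form of G:
  S -> T0 C | T0 T1 | T3 B | T3 T1
  A -> T0 T1
  B -> T0 T0 | T2 T3
  C -> A T1 | T1 C | a
  T0 -> a
  T1 -> c
  T2 -> b
  T3 -> d

CYK fill:
  T[0,0] 'd' = {T3}  orig:{}
  T[1,1] 'b' = {T2}  orig:{}
  T[2,2] 'd' = {T3}  orig:{}
  T[0,1] 'db' = ∅
  T[1,2] 'bd' = {B}
  T[0,2] 'dbd' = {S}

S ∈ T[0,2] ⇒ YES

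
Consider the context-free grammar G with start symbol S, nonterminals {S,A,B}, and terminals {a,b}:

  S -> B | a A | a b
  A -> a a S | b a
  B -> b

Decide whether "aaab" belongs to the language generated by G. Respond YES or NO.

CNF form of G:
  S -> T0 A | T0 T1 | b
  A -> T0 X2 | T1 T0
  B -> b
  T0 -> a
  T1 -> b
  X2 -> T0 S

CYK table (by increasing span):
  [0..0]={T0}  "a"  orig:{}
  [1..1]={T0}  "a"  orig:{}
  [2..2]={T0}  "a"  orig:{}
  [3..3]={B,S,T1}  "b"  orig:{B,S}
  [0..1]=∅  "aa"
  [1..2]=∅  "aa"
  [2..3]={S,X2}  "ab"  orig:{S}
  [0..2]=∅  "aaa"
  [1..3]={A,X2}  "aab"  orig:{A}
  [0..3]={A,S}  "aaab"

S ∈ T[0,3] ⇒ YES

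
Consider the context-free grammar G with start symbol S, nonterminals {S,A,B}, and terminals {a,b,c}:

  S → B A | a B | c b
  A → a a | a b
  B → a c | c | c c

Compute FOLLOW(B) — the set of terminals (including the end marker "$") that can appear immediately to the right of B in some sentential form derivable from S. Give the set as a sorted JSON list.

FIRST iteration:
pass 1:
  A via A→a a: +{a}
  B via B→a c: +{a}
  B via B→c: +{c}
  S via S→B A: +{a,c}
  FIRST(S)={a,c}  FIRST(A)={a}  FIRST(B)={a,c}
pass 2: (stable)
  FIRST(S)={a,c}  FIRST(A)={a}  FIRST(B)={a,c}

FOLLOW iteration:
initialize: $ ∈ FOLLOW(S)
iter 1:
  S→B A: FOLLOW(B) ⊇ FIRST(A) = {a}; new: +{a}
  S→B A: FOLLOW(A) ⊇ FOLLOW(S) ⊇ {$}; new: +{$}
  S→a B: FOLLOW(B) ⊇ FOLLOW(S) ⊇ {$}; new: +{$}
  FOLLOW[S]={$}  FOLLOW[A]={$}  FOLLOW[B]={$,a}
iter 2: done
  FOLLOW[S]={$}  FOLLOW[A]={$}  FOLLOW[B]={$,a}

FOLLOW(B) = ["$", "a"]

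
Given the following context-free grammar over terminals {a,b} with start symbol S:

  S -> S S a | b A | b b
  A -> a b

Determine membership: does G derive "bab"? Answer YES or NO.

CNF form of G:
  S -> S X2 | T1 A | T1 T1
  A -> T0 T1
  T0 -> a
  T1 -> b
  X2 -> S T0

Fill CYK table bottom-up:
  T[0,0] 'b' = {T1}  orig:{}
  T[1,1] 'a' = {T0}  orig:{}
  T[2,2] 'b' = {T1}  orig:{}
  T[0,1] 'ba' = ∅
  T[1,2] 'ab' = {A}
  T[0,2] 'bab' = {S}

S ∈ T[0,2] ⇒ YES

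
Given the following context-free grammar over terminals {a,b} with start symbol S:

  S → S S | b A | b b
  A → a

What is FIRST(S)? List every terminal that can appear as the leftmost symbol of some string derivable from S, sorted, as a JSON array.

Compute FIRST by fixpoint:
round 1:
  A via A→a: +{a}
  S via S→b A: +{b}
  FIRST(S)={b}  FIRST(A)={a}
round 2: — fixpoint
  FIRST(S)={b}  FIRST(A)={a}

FIRST(S) = ["b"]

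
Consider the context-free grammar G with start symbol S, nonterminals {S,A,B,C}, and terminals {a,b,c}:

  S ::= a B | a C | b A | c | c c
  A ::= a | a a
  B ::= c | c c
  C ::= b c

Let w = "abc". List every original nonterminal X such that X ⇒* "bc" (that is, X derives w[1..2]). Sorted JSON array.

Convert to CNF:
  S -> T0 B | T0 C | T1 T1 | T2 A | c
  A -> T0 T0 | a
  B -> T1 T1 | c
  C -> T2 T1
  T0 -> a
  T1 -> c
  T2 -> b

CYK fill (cells [i..j] with 1 ≤ i ≤ j ≤ 2 only):
  cell(1,1) b: {T2}  orig:{}
  cell(2,2) c: {B,S,T1}  orig:{B,S}
  cell(1,2) bc: {C}

Original NTs in T[1,2] deriving "bc": ["C"]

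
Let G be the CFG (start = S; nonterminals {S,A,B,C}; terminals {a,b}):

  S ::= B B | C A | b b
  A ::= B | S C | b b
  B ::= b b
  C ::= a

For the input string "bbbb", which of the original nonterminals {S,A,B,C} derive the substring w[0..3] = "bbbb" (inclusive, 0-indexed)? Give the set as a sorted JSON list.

CNF form of G:
  S -> B B | C A | T0 T0
  A -> S C | T0 T0
  B -> T0 T0
  C -> a
  T0 -> b

Fill CYK table bottom-up (cells [i..j] with 0 ≤ i ≤ j ≤ 3 only):
  T[0,0] 'b' = {T0}  orig:{}
  T[1,1] 'b' = {T0}  orig:{}
  T[2,2] 'b' = {T0}  orig:{}
  T[3,3] 'b' = {T0}  orig:{}
  T[0,1] 'bb' = {A,B,S}
  T[1,2] 'bb' = {A,B,S}
  T[2,3] 'bb' = {A,B,S}
  T[0,2] 'bbb' = ∅
  T[1,3] 'bbb' = ∅
  T[0,3] 'bbbb' = {S}

Original NTs in T[0,3] deriving "bbbb": ["S"]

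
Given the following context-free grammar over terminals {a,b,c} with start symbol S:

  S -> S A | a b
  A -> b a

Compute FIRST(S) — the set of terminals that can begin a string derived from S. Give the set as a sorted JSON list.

FIRST sets, iterate to fixpoint:
[1]
  A via A→b a: +{b}
  S via S→a b: +{a}
  FIRST[S]={a}  FIRST[A]={b}
[2] — fixpoint
  FIRST[S]={a}  FIRST[A]={b}

FIRST(S) = ["a"]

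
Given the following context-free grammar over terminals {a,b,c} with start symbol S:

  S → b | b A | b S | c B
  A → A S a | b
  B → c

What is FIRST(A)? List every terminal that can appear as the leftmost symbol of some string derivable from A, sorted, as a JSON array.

FIRST sets, iterate to fixpoint:
pass 1:
  A via A→b: +{b}
  B via B→c: +{c}
  S via S→b: +{b}
  S via S→c B: +{c}
  FIRST(S)={b,c}  FIRST(A)={b}  FIRST(B)={c}
pass 2: done
  FIRST(S)={b,c}  FIRST(A)={b}  FIRST(B)={c}

FIRST(A) = ["b"]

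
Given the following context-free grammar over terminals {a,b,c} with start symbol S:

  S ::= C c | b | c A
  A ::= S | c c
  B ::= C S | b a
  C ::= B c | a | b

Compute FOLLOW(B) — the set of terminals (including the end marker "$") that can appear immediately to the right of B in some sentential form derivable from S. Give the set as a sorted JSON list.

FIRST iteration:
iter 1:
  A via A→c c: +{c}
  B via B→b a: +{b}
  C via C→B c: +{b}
  C via C→a: +{a}
  S via S→C c: +{a,b}
  S via S→c A: +{c}
  S: {a,b,c}  A: {c}  B: {b}  C: {a,b}
iter 2:
  A via A→S: +{a,b}
  B via B→C S: +{a}
  S: {a,b,c}  A: {a,b,c}  B: {a,b}  C: {a,b}
iter 3: (no change)
  S: {a,b,c}  A: {a,b,c}  B: {a,b}  C: {a,b}

Compute FOLLOW by fixpoint:
seed FOLLOW(S) with $
round 1:
  B→C S: FOLLOW(C) ⊇ FIRST(S) = {a,b,c}; new: +{a,b,c}
  C→B c: FOLLOW(B) ⊇ FIRST(c) = {c}; new: +{c}
  S→c A: FOLLOW(A) ⊇ FOLLOW(S) ⊇ {$}; new: +{$}
  FOLLOW[S]={$}  FOLLOW[A]={$}  FOLLOW[B]={c}  FOLLOW[C]={a,b,c}
round 2:
  B→C S: FOLLOW(S) ⊇ FOLLOW(B) ⊇ {c}; new: +{c}
  S→c A: FOLLOW(A) ⊇ FOLLOW(S) ⊇ {$,c}; new: +{c}
  FOLLOW[S]={$,c}  FOLLOW[A]={$,c}  FOLLOW[B]={c}  FOLLOW[C]={a,b,c}
round 3: (no change)
  FOLLOW[S]={$,c}  FOLLOW[A]={$,c}  FOLLOW[B]={c}  FOLLOW[C]={a,b,c}

FOLLOW(B) = ["c"]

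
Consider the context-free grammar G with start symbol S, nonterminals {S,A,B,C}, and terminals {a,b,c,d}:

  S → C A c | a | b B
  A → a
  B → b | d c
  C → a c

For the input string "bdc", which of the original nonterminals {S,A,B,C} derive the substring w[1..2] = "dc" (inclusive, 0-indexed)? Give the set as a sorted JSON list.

CNF form of G:
  S -> C X4 | T3 B | a
  A -> a
  B -> T0 T1 | b
  C -> T2 T1
  T0 -> d
  T1 -> c
  T2 -> a
  T3 -> b
  X4 -> A T1

CYK fill — only the sub-triangle for w[1..2]:
  cell(1,1) d: {T0}  orig:{}
  cell(2,2) c: {T1}  orig:{}
  cell(1,2) dc: {B}

Original NTs in T[1,2] deriving "dc": ["B"]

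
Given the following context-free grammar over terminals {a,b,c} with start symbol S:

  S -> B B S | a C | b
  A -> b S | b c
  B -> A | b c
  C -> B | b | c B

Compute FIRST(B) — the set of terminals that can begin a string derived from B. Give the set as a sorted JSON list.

FIRST sets, iterate to fixpoint:
iter 1:
  A via A→b S: +{b}
  B via B→A: +{b}
  C via C→B: +{b}
  C via C→c B: +{c}
  S via S→B B S: +{b}
  S via S→a C: +{a}
  S: {a,b}  A: {b}  B: {b}  C: {b,c}
iter 2: (stable)
  S: {a,b}  A: {b}  B: {b}  C: {b,c}

FIRST(B) = ["b"]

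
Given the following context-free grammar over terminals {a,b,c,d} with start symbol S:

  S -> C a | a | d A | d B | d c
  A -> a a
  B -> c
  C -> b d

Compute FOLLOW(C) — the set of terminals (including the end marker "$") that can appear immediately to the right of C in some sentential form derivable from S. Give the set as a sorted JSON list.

FIRST sets, iterate to fixpoint:
pass 1:
  A via A→a a: +{a}
  B via B→c: +{c}
  C via C→b d: +{b}
  S via S→C a: +{b}
  S via S→a: +{a}
  S via S→d A: +{d}
  S: {a,b,d}  A: {a}  B: {c}  C: {b}
pass 2: — fixpoint
  S: {a,b,d}  A: {a}  B: {c}  C: {b}

FOLLOW sets:
FOLLOW(S) := {$}
pass 1:
  S→C a: FOLLOW(C) ⊇ FIRST(a) = {a}; new: +{a}
  S→d A: FOLLOW(A) ⊇ FOLLOW(S) ⊇ {$}; new: +{$}
  S→d B: FOLLOW(B) ⊇ FOLLOW(S) ⊇ {$}; new: +{$}
  FOLLOW[S]={$}  FOLLOW[A]={$}  FOLLOW[B]={$}  FOLLOW[C]={a}
pass 2: (stable)
  FOLLOW[S]={$}  FOLLOW[A]={$}  FOLLOW[B]={$}  FOLLOW[C]={a}

FOLLOW(C) = ["a"]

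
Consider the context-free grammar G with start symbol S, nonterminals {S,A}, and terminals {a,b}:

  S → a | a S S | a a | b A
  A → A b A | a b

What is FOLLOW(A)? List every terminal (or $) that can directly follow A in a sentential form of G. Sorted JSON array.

FIRST sets, iterate to fixpoint:
round 1:
  A via A→a b: +{a}
  S via S→a: +{a}
  S via S→b A: +{b}
  S: {a,b}  A: {a}
round 2: (stable)
  S: {a,b}  A: {a}

FOLLOW iteration:
initialize: $ ∈ FOLLOW(S)
pass 1:
  A→A b A: FOLLOW(A) ⊇ FIRST(b) = {b}; new: +{b}
  S→a S S: FOLLOW(S) ⊇ FIRST(S) = {a,b}; new: +{a,b}
  S→b A: FOLLOW(A) ⊇ FOLLOW(S) ⊇ {$,a,b}; new: +{$,a}
  S: {$,a,b}  A: {$,a,b}
pass 2: — fixpoint
  S: {$,a,b}  A: {$,a,b}

FOLLOW(A) = ["$", "a", "b"]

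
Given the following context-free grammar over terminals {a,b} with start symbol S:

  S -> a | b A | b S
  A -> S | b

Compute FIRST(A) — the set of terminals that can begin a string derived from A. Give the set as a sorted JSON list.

Compute FIRST by fixpoint:
[1]
  A via A→b: +{b}
  S via S→a: +{a}
  S via S→b A: +{b}
  FIRST(S)={a,b}  FIRST(A)={b}
[2]
  A via A→S: +{a}
  FIRST(S)={a,b}  FIRST(A)={a,b}
[3] — fixpoint
  FIRST(S)={a,b}  FIRST(A)={a,b}

FIRST(A) = ["a", "b"]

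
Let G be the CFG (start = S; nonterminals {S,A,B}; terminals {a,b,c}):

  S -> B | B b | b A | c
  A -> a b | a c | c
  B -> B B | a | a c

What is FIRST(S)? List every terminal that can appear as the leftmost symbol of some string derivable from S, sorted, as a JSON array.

Compute FIRST by fixpoint:
[1]
  A via A→a b: +{a}
  A via A→c: +{c}
  B via B→a: +{a}
  S via S→B: +{a}
  S via S→b A: +{b}
  S via S→c: +{c}
  FIRST(S)={a,b,c}  FIRST(A)={a,c}  FIRST(B)={a}
[2] — fixpoint
  FIRST(S)={a,b,c}  FIRST(A)={a,c}  FIRST(B)={a}

FIRST(S) = ["a", "b", "c"]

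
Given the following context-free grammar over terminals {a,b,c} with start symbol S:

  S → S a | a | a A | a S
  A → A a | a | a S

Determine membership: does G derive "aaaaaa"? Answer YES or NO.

CNF form of G:
  S -> S T0 | T0 A | T0 S | a
  A -> A T0 | T0 S | a
  T0 -> a

CYK fill:
  cell(0,0) a: {A,S,T0}  orig:{A,S}
  cell(1,1) a: {A,S,T0}  orig:{A,S}
  cell(2,2) a: {A,S,T0}  orig:{A,S}
  cell(3,3) a: {A,S,T0}  orig:{A,S}
  cell(4,4) a: {A,S,T0}  orig:{A,S}
  cell(5,5) a: {A,S,T0}  orig:{A,S}
  cell(0,1) aa: {A,S}
  cell(1,2) aa: {A,S}
  cell(2,3) aa: {A,S}
  cell(3,4) aa: {A,S}
  cell(4,5) aa: {A,S}
  cell(0,2) aaa: {A,S}
  cell(1,3) aaa: {A,S}
  cell(2,4) aaa: {A,S}
  cell(3,5) aaa: {A,S}
  cell(0,3) aaaa: {A,S}
  cell(1,4) aaaa: {A,S}
  cell(2,5) aaaa: {A,S}
  cell(0,4) aaaaa: {A,S}
  cell(1,5) aaaaa: {A,S}
  cell(0,5) aaaaaa: {A,S}

S ∈ T[0,5] ⇒ YES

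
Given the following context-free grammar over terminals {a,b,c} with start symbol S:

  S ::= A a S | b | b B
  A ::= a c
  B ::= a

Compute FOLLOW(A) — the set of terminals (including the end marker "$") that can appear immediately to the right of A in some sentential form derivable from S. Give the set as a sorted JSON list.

FIRST iteration:
round 1:
  A via A→a c: +{a}
  B via B→a: +{a}
  S via S→A a S: +{a}
  S via S→b: +{b}
  S: {a,b}  A: {a}  B: {a}
round 2: done
  S: {a,b}  A: {a}  B: {a}

Compute FOLLOW by fixpoint:
seed FOLLOW(S) with $
[1]
  S→A a S: FOLLOW(A) ⊇ FIRST(a) = {a}; new: +{a}
  S→b B: FOLLOW(B) ⊇ FOLLOW(S) ⊇ {$}; new: +{$}
  FOLLOW(S)={$}  FOLLOW(A)={a}  FOLLOW(B)={$}
[2] — fixpoint
  FOLLOW(S)={$}  FOLLOW(A)={a}  FOLLOW(B)={$}

FOLLOW(A) = ["a"]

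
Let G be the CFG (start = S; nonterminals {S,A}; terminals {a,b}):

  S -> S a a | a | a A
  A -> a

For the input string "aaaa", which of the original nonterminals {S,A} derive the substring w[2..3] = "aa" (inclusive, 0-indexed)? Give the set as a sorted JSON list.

CNF form of G:
  S -> S X1 | T0 A | a
  A -> a
  T0 -> a
  X1 -> T0 T0

CYK table (by increasing span), restricted to cells inside w[2..3]:
  cell(2,2) a: {A,S,T0}  orig:{A,S}
  cell(3,3) a: {A,S,T0}  orig:{A,S}
  cell(2,3) aa: {S,X1}  orig:{S}

Original NTs in T[2,3] deriving "aa": ["S"]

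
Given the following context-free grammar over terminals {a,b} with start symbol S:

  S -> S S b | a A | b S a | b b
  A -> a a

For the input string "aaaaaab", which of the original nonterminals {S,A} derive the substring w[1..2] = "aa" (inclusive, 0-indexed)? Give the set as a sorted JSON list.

Convert to CNF:
  S -> S X2 | T0 A | T1 T1 | T1 X3
  A -> T0 T0
  T0 -> a
  T1 -> b
  X2 -> S T1
  X3 -> S T0

CYK fill — only the sub-triangle for w[1..2]:
  cell(1,1) a: {T0}  orig:{}
  cell(2,2) a: {T0}  orig:{}
  cell(1,2) aa: {A}

Original NTs in T[1,2] deriving "aa": ["A"]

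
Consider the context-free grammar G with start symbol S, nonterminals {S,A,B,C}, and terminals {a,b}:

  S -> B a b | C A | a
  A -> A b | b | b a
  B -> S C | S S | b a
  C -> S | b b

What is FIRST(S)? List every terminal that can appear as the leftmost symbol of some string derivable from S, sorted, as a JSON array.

FIRST iteration:
[1]
  A via A→b: +{b}
  B via B→b a: +{b}
  C via C→b b: +{b}
  S via S→B a b: +{b}
  S via S→a: +{a}
  FIRST[S]={a,b}  FIRST[A]={b}  FIRST[B]={b}  FIRST[C]={b}
[2]
  B via B→S C: +{a}
  C via C→S: +{a}
  FIRST[S]={a,b}  FIRST[A]={b}  FIRST[B]={a,b}  FIRST[C]={a,b}
[3] — fixpoint
  FIRST[S]={a,b}  FIRST[A]={b}  FIRST[B]={a,b}  FIRST[C]={a,b}

FIRST(S) = ["a", "b"]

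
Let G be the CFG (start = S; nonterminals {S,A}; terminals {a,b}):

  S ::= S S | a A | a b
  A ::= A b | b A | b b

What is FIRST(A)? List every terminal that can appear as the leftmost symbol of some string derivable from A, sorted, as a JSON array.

FIRST iteration:
pass 1:
  A via A→b A: +{b}
  S via S→a A: +{a}
  FIRST(S)={a}  FIRST(A)={b}
pass 2: — fixpoint
  FIRST(S)={a}  FIRST(A)={b}

FIRST(A) = ["b"]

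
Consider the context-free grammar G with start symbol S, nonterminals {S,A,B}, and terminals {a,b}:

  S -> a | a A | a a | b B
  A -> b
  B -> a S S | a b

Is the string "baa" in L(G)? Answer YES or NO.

CNF form of G:
  S -> T0 A | T0 T0 | T1 B | a
  A -> b
  B -> T0 T1 | T0 X2
  T0 -> a
  T1 -> b
  X2 -> S S

CYK table (by increasing span):
  T[0,0] 'b' = {A,T1}  orig:{A}
  T[1,1] 'a' = {S,T0}  orig:{S}
  T[2,2] 'a' = {S,T0}  orig:{S}
  T[0,1] 'ba' = ∅
  T[1,2] 'aa' = {S,X2}  orig:{S}
  T[0,2] 'baa' = ∅

S ∉ T[0,2] ⇒ NO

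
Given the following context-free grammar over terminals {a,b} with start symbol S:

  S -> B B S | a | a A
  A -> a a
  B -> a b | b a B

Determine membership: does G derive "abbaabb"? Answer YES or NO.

Convert to CNF:
  S -> B X3 | T0 A | a
  A -> T0 T0
  B -> T0 T1 | T1 X2
  T0 -> a
  T1 -> b
  X2 -> T0 B
  X3 -> B S

CYK table (by increasing span):
  T[0,0] 'a' = {S,T0}  orig:{S}
  T[1,1] 'b' = {T1}  orig:{}
  T[2,2] 'b' = {T1}  orig:{}
  T[3,3] 'a' = {S,T0}  orig:{S}
  T[4,4] 'a' = {S,T0}  orig:{S}
  T[5,5] 'b' = {T1}  orig:{}
  T[6,6] 'b' = {T1}  orig:{}
  T[0,1] 'ab' = {B}
  T[1,2] 'bb' = ∅
  T[2,3] 'ba' = ∅
  T[3,4] 'aa' = {A}
  T[4,5] 'ab' = {B}
  T[5,6] 'bb' = ∅
  T[0,2] 'abb' = ∅
  T[1,3] 'bba' = ∅
  T[2,4] 'baa' = ∅
  T[3,5] 'aab' = {X2}  orig:{}
  T[4,6] 'abb' = ∅
  T[0,3] 'abba' = ∅
  T[1,4] 'bbaa' = ∅
  T[2,5] 'baab' = {B}
  T[3,6] 'aabb' = ∅
  T[0,4] 'abbaa' = ∅
  T[1,5] 'bbaab' = ∅
  T[2,6] 'baabb' = ∅
  T[0,5] 'abbaab' = ∅
  T[1,6] 'bbaabb' = ∅
  T[0,6] 'abbaabb' = ∅

S ∉ T[0,6] ⇒ NO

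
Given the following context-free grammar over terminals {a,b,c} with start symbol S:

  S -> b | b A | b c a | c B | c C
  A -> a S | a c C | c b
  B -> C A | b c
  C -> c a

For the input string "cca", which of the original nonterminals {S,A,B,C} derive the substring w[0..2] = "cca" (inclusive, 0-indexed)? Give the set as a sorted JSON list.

CNF form of G:
  S -> T1 B | T1 C | T2 A | T2 X4 | b
  A -> T0 S | T0 X3 | T1 T2
  B -> C A | T2 T1
  C -> T1 T0
  T0 -> a
  T1 -> c
  T2 -> b
  X3 -> T1 C
  X4 -> T1 T0

CYK fill, restricted to cells inside w[0..2]:
  cell(0,0) c: {T1}  orig:{}
  cell(1,1) c: {T1}  orig:{}
  cell(2,2) a: {T0}  orig:{}
  cell(0,1) cc: ∅
  cell(1,2) ca: {C,X4}  orig:{C}
  cell(0,2) cca: {S,X3}  orig:{S}

Original NTs in T[0,2] deriving "cca": ["S"]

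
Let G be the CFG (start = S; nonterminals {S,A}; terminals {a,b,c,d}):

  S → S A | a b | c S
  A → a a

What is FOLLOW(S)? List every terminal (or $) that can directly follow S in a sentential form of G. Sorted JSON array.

FIRST sets, iterate to fixpoint:
round 1:
  A via A→a a: +{a}
  S via S→a b: +{a}
  S via S→c S: +{c}
  FIRST(S)={a,c}  FIRST(A)={a}
round 2: (no change)
  FIRST(S)={a,c}  FIRST(A)={a}

Compute FOLLOW by fixpoint:
seed FOLLOW(S) with $
pass 1:
  S→S A: FOLLOW(S) ⊇ FIRST(A) = {a}; new: +{a}
  S→S A: FOLLOW(A) ⊇ FOLLOW(S) ⊇ {$,a}; new: +{$,a}
  FOLLOW[S]={$,a}  FOLLOW[A]={$,a}
pass 2: done
  FOLLOW[S]={$,a}  FOLLOW[A]={$,a}

FOLLOW(S) = ["$", "a"]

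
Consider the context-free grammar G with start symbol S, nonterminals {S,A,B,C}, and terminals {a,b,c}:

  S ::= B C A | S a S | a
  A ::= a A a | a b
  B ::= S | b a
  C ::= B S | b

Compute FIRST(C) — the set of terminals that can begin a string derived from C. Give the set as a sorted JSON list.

Compute FIRST by fixpoint:
pass 1:
  A via A→a A a: +{a}
  B via B→b a: +{b}
  C via C→B S: +{b}
  S via S→B C A: +{b}
  S via S→a: +{a}
  S: {a,b}  A: {a}  B: {b}  C: {b}
pass 2:
  B via B→S: +{a}
  C via C→B S: +{a}
  S: {a,b}  A: {a}  B: {a,b}  C: {a,b}
pass 3: (stable)
  S: {a,b}  A: {a}  B: {a,b}  C: {a,b}

FIRST(C) = ["a", "b"]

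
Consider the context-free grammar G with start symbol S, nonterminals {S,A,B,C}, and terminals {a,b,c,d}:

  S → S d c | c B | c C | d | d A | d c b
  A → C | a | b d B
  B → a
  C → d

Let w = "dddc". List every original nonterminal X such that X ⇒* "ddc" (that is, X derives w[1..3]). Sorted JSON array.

CNF form of G:
  S -> S X4 | T1 A | T1 X5 | T2 B | T2 C | d
  A -> T0 X3 | a | d
  B -> a
  C -> d
  T0 -> b
  T1 -> d
  T2 -> c
  X3 -> T1 B
  X4 -> T1 T2
  X5 -> T2 T0

Fill CYK table bottom-up, restricted to cells inside w[1..3]:
  cell(1,1) d: {A,C,S,T1}  orig:{A,C,S}
  cell(2,2) d: {A,C,S,T1}  orig:{A,C,S}
  cell(3,3) c: {T2}  orig:{}
  cell(1,2) dd: {S}
  cell(2,3) dc: {X4}  orig:{}
  cell(1,3) ddc: {S}

Original NTs in T[1,3] deriving "ddc": ["S"]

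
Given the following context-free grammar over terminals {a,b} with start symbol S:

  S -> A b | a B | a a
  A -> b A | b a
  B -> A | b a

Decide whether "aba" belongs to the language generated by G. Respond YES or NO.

CNF form of G:
  S -> A T0 | T1 B | T1 T1
  A -> T0 A | T0 T1
  B -> T0 A | T0 T1
  T0 -> b
  T1 -> a

CYK fill:
  [0..0]={T1}  "a"  orig:{}
  [1..1]={T0}  "b"  orig:{}
  [2..2]={T1}  "a"  orig:{}
  [0..1]=∅  "ab"
  [1..2]={A,B}  "ba"
  [0..2]={S}  "aba"

S ∈ T[0,2] ⇒ YES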